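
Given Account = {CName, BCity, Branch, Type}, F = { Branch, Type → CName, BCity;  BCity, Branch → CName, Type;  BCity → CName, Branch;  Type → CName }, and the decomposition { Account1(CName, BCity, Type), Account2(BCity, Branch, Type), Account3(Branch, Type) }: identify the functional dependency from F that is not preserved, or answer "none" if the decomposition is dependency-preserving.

Branch, Type → CName, BCity: restricted closure across fragments reaches CName, BCity.
BCity, Branch → CName, Type: restricted closure across fragments reaches CName, Type.
BCity → CName, Branch: restricted closure across fragments reaches CName, Branch.
Type → CName lies within Account1.
Every dependency is enforceable on the fragments, so the decomposition is dependency-preserving.

none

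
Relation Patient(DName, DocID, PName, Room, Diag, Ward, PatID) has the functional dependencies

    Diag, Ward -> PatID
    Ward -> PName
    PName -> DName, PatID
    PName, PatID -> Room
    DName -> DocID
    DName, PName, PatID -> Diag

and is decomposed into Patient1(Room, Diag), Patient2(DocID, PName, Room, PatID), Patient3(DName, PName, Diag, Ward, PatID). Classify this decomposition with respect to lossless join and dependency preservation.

lossless but not dependency-preserving

Lossless test (chase): Rows 2 and 3 agree on PName; apply PName→DName, PatID and equate their DName, PatID entries. Rows 2 and 3 agree on PName, PatID; apply PName, PatID→Room and equate their Room entries. Rows 2 and 3 agree on DName; apply DName→DocID and equate their DocID entries. Rows 2 and 3 agree on DName, PName, PatID; apply DName, PName, PatID→Diag and equate their Diag entries. Row 3 is now all distinguished symbols — the join is lossless.
Dependency preservation: the restricted closure of {DName} across the fragments never reaches {DocID}, so DName → DocID cannot be enforced without a join — not preserved.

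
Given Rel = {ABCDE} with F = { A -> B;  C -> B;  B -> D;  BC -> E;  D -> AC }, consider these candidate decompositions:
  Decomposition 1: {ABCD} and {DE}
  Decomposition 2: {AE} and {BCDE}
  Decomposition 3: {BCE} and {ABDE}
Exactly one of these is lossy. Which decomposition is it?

Decomposition 2

Decomposition 1: common = {D}, closure = {ABCDE} → lossless.
Decomposition 2: common = {E}, closure = {E} → lossy.
Decomposition 3: common = {BE}, closure = {ABCDE} → lossless.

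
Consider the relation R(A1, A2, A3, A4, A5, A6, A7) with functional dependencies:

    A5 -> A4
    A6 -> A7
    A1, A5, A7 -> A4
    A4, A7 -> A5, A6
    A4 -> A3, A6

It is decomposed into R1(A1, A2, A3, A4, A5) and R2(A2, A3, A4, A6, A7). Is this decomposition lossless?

Yes

Common attributes: R1 ∩ R2 = {A2, A3, A4}.
Closure of {A2, A3, A4}: A4 → A3, A6 applies, adding A6; A6 → A7 applies, adding A7; A4, A7 → A5, A6 applies, adding A5. So (A2, A3, A4)⁺ = {A2, A3, A4, A5, A6, A7}.
This closure contains every attribute of R2, so R1 ∩ R2 → R2. The join is lossless.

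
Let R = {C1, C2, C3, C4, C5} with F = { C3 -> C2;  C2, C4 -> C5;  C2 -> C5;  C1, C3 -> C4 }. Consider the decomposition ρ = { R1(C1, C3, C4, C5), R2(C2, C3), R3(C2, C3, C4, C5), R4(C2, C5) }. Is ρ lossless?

Chase test. Columns are C1, C2, C3, C4, C5; row i has aⱼ where attribute j ∈ Ri, else bᵢⱼ.
Initial tableau (one row per fragment):
  row 1: a1 b12 a3 a4 a5
  row 2: b21 a2 a3 b24 b25
  row 3: b31 a2 a3 a4 a5
  row 4: b41 a2 b43 b44 a5
Rows 1 and 2 agree on C3; apply C3→C2 and equate their C2 entries.
Rows 1 and 2 agree on C2; apply C2→C5 and equate their C5 entries.
Row 1 is now all distinguished symbols — the join is lossless.

Yes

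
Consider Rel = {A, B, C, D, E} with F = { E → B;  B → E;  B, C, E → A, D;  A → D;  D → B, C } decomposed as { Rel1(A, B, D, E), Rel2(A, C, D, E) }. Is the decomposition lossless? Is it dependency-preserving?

Lossless test: (A, D, E)⁺ = {A, B, C, D, E}, which contains all of one fragment — lossless.
Dependency preservation: B, C, E → A, D; D → B, C are not contained in any single fragment, but the restricted closure of each left-hand side across the fragments still reaches the right-hand side; the remaining FDs each lie inside some fragment. All dependencies are preserved.

lossless and dependency-preserving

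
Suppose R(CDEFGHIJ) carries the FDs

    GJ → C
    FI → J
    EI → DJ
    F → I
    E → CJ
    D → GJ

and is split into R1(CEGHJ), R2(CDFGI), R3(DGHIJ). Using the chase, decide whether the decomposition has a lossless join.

No

Chase test. Columns are CDEFGHIJ; row i has aⱼ where attribute j ∈ Ri, else bᵢⱼ.
Initial tableau (one row per fragment):
  row 1: a1 b12 a3 b14 a5 a6 b17 a8
  row 2: a1 a2 b23 a4 a5 b26 a7 b28
  row 3: b31 a2 b33 b34 a5 a6 a7 a8
Rows 1 and 3 agree on GJ; apply GJ→C and equate their C entries.
Rows 2 and 3 agree on D; apply D→GJ and equate their GJ entries.
No row becomes fully distinguished — the join is lossy.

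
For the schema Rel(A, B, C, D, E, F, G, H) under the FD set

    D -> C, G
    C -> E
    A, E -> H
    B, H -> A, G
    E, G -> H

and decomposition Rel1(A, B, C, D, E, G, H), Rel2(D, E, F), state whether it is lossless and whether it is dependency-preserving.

Lossless test: (D, E)⁺ = {C, D, E, G, H}, which is a superkey of neither fragment — lossy.
Dependency preservation: every FD's attributes lie within a single fragment, so each can be enforced locally — preserved.

lossy but dependency-preserving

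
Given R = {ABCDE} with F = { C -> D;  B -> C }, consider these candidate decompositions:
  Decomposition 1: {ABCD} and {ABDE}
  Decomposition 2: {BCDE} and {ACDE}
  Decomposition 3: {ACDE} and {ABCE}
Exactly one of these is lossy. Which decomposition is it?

Decomposition 1: common = {ABD}, closure = {ABCD} → lossless.
Decomposition 2: common = {CDE}, closure = {CDE} → lossy.
Decomposition 3: common = {ACE}, closure = {ACDE} → lossless.

Decomposition 2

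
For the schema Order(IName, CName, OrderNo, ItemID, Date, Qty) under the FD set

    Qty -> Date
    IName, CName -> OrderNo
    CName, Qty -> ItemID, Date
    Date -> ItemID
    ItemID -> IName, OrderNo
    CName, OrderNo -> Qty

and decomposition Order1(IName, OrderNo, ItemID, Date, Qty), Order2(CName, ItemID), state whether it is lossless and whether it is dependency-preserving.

Lossless test: (ItemID)⁺ = {IName, OrderNo, ItemID}, which is a superkey of neither fragment — lossy.
Dependency preservation: the restricted closure of {IName, CName} across the fragments never reaches {OrderNo}, so IName, CName → OrderNo cannot be enforced without a join — not preserved.

lossy and not dependency-preserving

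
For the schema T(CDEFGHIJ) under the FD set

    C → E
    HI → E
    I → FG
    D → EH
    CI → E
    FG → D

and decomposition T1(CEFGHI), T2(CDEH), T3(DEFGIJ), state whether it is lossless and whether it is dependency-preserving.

Lossless test (chase): Rows 2 and 3 agree on D; apply D→EH and equate their EH entries. Rows 1 and 3 agree on FG; apply FG→D and equate their D entries. No row becomes fully distinguished — the join is lossy.
Dependency preservation: every FD's attributes lie within a single fragment, so each can be enforced locally — preserved.

lossy but dependency-preserving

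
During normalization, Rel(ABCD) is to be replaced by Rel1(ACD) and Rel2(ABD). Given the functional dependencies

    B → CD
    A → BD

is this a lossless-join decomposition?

Yes

Common attributes: Rel1 ∩ Rel2 = {AD}.
Closure of {AD}: A → BD applies, adding B; B → CD applies, adding C. So (AD)⁺ = {ABCD}.
This closure contains every attribute of Rel1, so Rel1 ∩ Rel2 → Rel1. The join is lossless.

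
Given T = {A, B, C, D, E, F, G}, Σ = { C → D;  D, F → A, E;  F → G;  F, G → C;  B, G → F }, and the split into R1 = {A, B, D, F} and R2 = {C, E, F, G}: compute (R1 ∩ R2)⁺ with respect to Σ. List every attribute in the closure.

A, C, D, E, F, G

R1 ∩ R2 = {F}.
F → G applies, adding G
F, G → C applies, adding C
C → D applies, adding D
D, F → A, E applies, adding A, E
Closure: {A, C, D, E, F, G}.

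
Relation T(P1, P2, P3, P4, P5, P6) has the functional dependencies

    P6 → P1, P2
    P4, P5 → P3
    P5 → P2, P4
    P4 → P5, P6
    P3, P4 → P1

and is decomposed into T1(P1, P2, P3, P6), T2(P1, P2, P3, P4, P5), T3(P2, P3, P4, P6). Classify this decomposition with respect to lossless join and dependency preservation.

lossless and dependency-preserving

Lossless test (chase): Rows 1 and 3 agree on P6; apply P6→P1, P2 and equate their P1, P2 entries. Rows 2 and 3 agree on P4; apply P4→P5, P6 and equate their P5, P6 entries. Row 2 is now all distinguished symbols — the join is lossless.
Dependency preservation: P4 → P5, P6 is not contained in any single fragment, but the restricted closure of its left-hand side across the fragments still reaches the right-hand side; the remaining FDs each lie inside some fragment. All dependencies are preserved.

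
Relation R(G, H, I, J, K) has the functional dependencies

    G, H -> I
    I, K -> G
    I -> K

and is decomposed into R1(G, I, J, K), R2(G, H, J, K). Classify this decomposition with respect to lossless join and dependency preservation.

lossy and not dependency-preserving

Lossless test: (G, J, K)⁺ = {G, J, K}, which is a superkey of neither fragment — lossy.
Dependency preservation: the restricted closure of {G, H} across the fragments never reaches {I}, so G, H → I cannot be enforced without a join — not preserved.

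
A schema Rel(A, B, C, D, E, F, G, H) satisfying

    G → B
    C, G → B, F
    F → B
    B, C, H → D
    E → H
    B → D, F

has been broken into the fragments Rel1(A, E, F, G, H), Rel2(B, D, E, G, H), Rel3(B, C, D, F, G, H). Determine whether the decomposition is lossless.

No

Chase test. Columns are A, B, C, D, E, F, G, H; row i has aⱼ where attribute j ∈ Reli, else bᵢⱼ.
Initial tableau (one row per fragment):
  row 1: a1 b12 b13 b14 a5 a6 a7 a8
  row 2: b21 a2 b23 a4 a5 b26 a7 a8
  row 3: b31 a2 a3 a4 b35 a6 a7 a8
Rows 1 and 2 agree on G; apply G→B and equate their B entries.
Rows 1 and 2 agree on B; apply B→D, F and equate their D, F entries.
No row becomes fully distinguished — the join is lossy.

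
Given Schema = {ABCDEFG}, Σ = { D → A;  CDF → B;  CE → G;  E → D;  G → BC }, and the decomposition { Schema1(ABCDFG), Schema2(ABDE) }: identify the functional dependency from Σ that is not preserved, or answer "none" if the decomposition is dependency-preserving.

Check CE → G: no single fragment contains all of {CEG}, and the restricted closure of {CE} across the fragments never reaches {G}.
D → A is preserved.
CDF → B is preserved.
E → D is preserved.
G → BC is preserved.

CE → G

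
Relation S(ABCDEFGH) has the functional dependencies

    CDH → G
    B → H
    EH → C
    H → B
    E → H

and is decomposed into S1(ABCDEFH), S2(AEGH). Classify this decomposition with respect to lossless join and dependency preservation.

Lossless test: (AEH)⁺ = {ABCEH}, which is a superkey of neither fragment — lossy.
Dependency preservation: the restricted closure of {CDH} across the fragments never reaches {G}, so CDH → G cannot be enforced without a join — not preserved.

lossy and not dependency-preserving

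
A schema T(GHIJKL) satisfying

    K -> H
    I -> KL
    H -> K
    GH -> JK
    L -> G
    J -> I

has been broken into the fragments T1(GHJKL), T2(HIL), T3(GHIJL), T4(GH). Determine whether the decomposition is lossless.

Chase test. Columns are GHIJKL; row i has aⱼ where attribute j ∈ Ti, else bᵢⱼ.
Initial tableau (one row per fragment):
  row 1: a1 a2 b13 a4 a5 a6
  row 2: b21 a2 a3 b24 b25 a6
  row 3: a1 a2 a3 a4 b35 a6
  row 4: a1 a2 b43 b44 b45 b46
Rows 2 and 3 agree on I; apply I→KL and equate their KL entries.
Rows 1 and 2 agree on H; apply H→K and equate their K entries.
Rows 1 and 4 agree on H; apply H→K and equate their K entries.
Rows 1 and 4 agree on GH; apply GH→JK and equate their JK entries.
Rows 1 and 2 agree on L; apply L→G and equate their G entries.
Rows 1 and 3 agree on J; apply J→I and equate their I entries.
Rows 1 and 4 agree on J; apply J→I and equate their I entries.
Rows 1 and 4 agree on I; apply I→KL and equate their KL entries.
Rows 1 and 2 agree on GH; apply GH→JK and equate their JK entries.
Row 1 is now all distinguished symbols — the join is lossless.

Yes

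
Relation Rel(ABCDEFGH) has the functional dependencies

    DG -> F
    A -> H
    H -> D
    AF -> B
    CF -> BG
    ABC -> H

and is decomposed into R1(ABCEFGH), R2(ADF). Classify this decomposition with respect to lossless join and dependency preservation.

lossless but not dependency-preserving

Lossless test: (AF)⁺ = {ABDFH}, which contains all of one fragment — lossless.
Dependency preservation: the restricted closure of {DG} across the fragments never reaches {F}, so DG → F cannot be enforced without a join — not preserved.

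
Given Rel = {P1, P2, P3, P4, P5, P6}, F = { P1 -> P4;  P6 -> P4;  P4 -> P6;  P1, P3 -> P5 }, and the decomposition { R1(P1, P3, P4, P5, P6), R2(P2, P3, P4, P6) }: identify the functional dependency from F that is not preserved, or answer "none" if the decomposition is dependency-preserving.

none

P1 → P4 lies within R1.
P6 → P4 lies within R1.
P4 → P6 lies within R1.
P1, P3 → P5 lies within R1.
Every dependency is enforceable on the fragments, so the decomposition is dependency-preserving.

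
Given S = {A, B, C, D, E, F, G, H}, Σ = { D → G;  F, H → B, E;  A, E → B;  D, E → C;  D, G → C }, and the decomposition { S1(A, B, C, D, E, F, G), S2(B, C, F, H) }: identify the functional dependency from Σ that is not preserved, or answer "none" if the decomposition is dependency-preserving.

Check F, H → B, E: no single fragment contains all of {B, E, F, H}, and the restricted closure of {F, H} across the fragments never reaches {B, E}.
D → G is preserved.
A, E → B is preserved.
D, E → C is preserved.
D, G → C is preserved.

F, H → B, E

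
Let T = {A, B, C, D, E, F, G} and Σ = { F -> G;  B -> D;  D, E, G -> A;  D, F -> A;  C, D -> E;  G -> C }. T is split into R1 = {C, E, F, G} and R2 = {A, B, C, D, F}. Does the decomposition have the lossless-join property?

No

Common attributes: R1 ∩ R2 = {C, F}.
Closure of {C, F}: F → G applies, adding G. So (C, F)⁺ = {C, F, G}.
The closure contains neither all of R1 = {C, E, F, G} nor all of R2 = {A, B, C, D, F}, so the common attributes are not a superkey of either fragment. The join is lossy.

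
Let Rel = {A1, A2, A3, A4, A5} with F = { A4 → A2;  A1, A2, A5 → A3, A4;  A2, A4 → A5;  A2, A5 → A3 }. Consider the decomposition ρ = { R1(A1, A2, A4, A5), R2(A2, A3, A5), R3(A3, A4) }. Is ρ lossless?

Yes

Chase test. Columns are A1, A2, A3, A4, A5; row i has aⱼ where attribute j ∈ Ri, else bᵢⱼ.
Initial tableau (one row per fragment):
  row 1: a1 a2 b13 a4 a5
  row 2: b21 a2 a3 b24 a5
  row 3: b31 b32 a3 a4 b35
Rows 1 and 3 agree on A4; apply A4→A2 and equate their A2 entries.
Rows 1 and 3 agree on A2, A4; apply A2, A4→A5 and equate their A5 entries.
Rows 1 and 2 agree on A2, A5; apply A2, A5→A3 and equate their A3 entries.
Row 1 is now all distinguished symbols — the join is lossless.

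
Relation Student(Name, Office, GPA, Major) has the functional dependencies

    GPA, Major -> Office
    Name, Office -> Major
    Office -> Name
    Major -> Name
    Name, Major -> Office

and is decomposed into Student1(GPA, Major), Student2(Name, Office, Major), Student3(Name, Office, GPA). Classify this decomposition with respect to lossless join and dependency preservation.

lossless and dependency-preserving

Lossless test (chase): Rows 2 and 3 agree on Name, Office; apply Name, Office→Major and equate their Major entries. Rows 1 and 2 agree on Major; apply Major→Name and equate their Name entries. Rows 1 and 2 agree on Name, Major; apply Name, Major→Office and equate their Office entries. Row 1 is now all distinguished symbols — the join is lossless.
Dependency preservation: GPA, Major → Office is not contained in any single fragment, but the restricted closure of its left-hand side across the fragments still reaches the right-hand side; the remaining FDs each lie inside some fragment. All dependencies are preserved.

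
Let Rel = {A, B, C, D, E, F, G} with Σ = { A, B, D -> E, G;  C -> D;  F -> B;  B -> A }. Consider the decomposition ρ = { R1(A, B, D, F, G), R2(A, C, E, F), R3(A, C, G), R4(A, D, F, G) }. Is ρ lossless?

No

Chase test. Columns are A, B, C, D, E, F, G; row i has aⱼ where attribute j ∈ Ri, else bᵢⱼ.
Initial tableau (one row per fragment):
  row 1: a1 a2 b13 a4 b15 a6 a7
  row 2: a1 b22 a3 b24 a5 a6 b27
  row 3: a1 b32 a3 b34 b35 b36 a7
  row 4: a1 b42 b43 a4 b45 a6 a7
Rows 2 and 3 agree on C; apply C→D and equate their D entries.
Rows 1 and 2 agree on F; apply F→B and equate their B entries.
Rows 1 and 4 agree on F; apply F→B and equate their B entries.
Rows 1 and 4 agree on A, B, D; apply A, B, D→E, G and equate their E, G entries.
No row becomes fully distinguished — the join is lossy.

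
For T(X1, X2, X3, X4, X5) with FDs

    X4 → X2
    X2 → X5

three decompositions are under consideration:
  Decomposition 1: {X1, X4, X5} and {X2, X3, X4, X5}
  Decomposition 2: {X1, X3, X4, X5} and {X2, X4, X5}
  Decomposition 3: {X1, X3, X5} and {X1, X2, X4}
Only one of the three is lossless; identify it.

Decomposition 1: common = {X4, X5}, closure = {X2, X4, X5} → lossy.
Decomposition 2: common = {X4, X5}, closure = {X2, X4, X5} → lossless.
Decomposition 3: common = {X1}, closure = {X1} → lossy.

Decomposition 2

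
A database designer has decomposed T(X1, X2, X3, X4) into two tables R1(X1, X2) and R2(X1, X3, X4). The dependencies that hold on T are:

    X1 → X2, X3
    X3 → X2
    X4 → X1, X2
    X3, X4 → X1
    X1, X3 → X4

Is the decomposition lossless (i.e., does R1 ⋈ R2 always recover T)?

Yes

Common attributes: R1 ∩ R2 = {X1}.
Closure of {X1}: X1 → X2, X3 applies, adding X2, X3; X1, X3 → X4 applies, adding X4. So (X1)⁺ = {X1, X2, X3, X4}.
This closure contains every attribute of R1, so R1 ∩ R2 → R1. The join is lossless.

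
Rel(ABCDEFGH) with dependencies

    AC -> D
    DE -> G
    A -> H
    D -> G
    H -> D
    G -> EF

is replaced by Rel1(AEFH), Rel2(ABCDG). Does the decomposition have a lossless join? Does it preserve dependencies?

Lossless test: (A)⁺ = {ADEFGH}, which contains all of one fragment — lossless.
Dependency preservation: the restricted closure of {H} across the fragments never reaches {D}, so H → D cannot be enforced without a join — not preserved.

lossless but not dependency-preserving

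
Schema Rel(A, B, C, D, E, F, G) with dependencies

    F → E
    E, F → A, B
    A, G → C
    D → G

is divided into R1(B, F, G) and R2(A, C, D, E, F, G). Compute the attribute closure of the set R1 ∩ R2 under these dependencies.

A, B, C, E, F, G

R1 ∩ R2 = {F, G}.
F → E applies, adding E
E, F → A, B applies, adding A, B
A, G → C applies, adding C
Closure: {A, B, C, E, F, G}.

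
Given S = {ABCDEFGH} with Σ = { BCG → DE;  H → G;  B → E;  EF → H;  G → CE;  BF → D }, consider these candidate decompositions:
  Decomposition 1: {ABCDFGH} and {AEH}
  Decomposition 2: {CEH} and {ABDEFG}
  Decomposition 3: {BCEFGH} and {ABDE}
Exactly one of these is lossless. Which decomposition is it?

Decomposition 1: common = {AH}, closure = {ACEGH} → lossless.
Decomposition 2: common = {E}, closure = {E} → lossy.
Decomposition 3: common = {BE}, closure = {BE} → lossy.

Decomposition 1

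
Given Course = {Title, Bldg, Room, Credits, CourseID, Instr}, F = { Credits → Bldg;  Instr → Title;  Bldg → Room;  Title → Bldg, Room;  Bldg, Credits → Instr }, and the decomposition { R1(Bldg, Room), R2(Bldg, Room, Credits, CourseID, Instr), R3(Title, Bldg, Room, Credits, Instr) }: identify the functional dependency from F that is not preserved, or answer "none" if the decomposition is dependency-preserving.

Credits → Bldg lies within R2.
Instr → Title lies within R3.
Bldg → Room lies within R1.
Title → Bldg, Room lies within R3.
Bldg, Credits → Instr lies within R2.
Every dependency is enforceable on the fragments, so the decomposition is dependency-preserving.

none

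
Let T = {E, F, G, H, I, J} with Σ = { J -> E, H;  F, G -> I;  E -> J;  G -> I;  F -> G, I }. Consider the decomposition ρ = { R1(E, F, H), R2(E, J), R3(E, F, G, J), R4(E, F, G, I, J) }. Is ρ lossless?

Yes

Chase test. Columns are E, F, G, H, I, J; row i has aⱼ where attribute j ∈ Ri, else bᵢⱼ.
Initial tableau (one row per fragment):
  row 1: a1 a2 b13 a4 b15 b16
  row 2: a1 b22 b23 b24 b25 a6
  row 3: a1 a2 a3 b34 b35 a6
  row 4: a1 a2 a3 b44 a5 a6
Rows 2 and 3 agree on J; apply J→E, H and equate their E, H entries.
Rows 2 and 4 agree on J; apply J→E, H and equate their E, H entries.
Rows 3 and 4 agree on F, G; apply F, G→I and equate their I entries.
Rows 1 and 2 agree on E; apply E→J and equate their J entries.
Rows 1 and 3 agree on F; apply F→G, I and equate their G, I entries.
Rows 1 and 2 agree on J; apply J→E, H and equate their E, H entries.
Row 1 is now all distinguished symbols — the join is lossless.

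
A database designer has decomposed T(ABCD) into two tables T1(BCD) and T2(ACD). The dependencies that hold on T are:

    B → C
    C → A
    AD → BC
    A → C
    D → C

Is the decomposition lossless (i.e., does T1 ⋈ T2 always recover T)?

Yes

Common attributes: T1 ∩ T2 = {CD}.
Closure of {CD}: C → A applies, adding A; AD → BC applies, adding B. So (CD)⁺ = {ABCD}.
This closure contains every attribute of T1, so T1 ∩ T2 → T1. The join is lossless.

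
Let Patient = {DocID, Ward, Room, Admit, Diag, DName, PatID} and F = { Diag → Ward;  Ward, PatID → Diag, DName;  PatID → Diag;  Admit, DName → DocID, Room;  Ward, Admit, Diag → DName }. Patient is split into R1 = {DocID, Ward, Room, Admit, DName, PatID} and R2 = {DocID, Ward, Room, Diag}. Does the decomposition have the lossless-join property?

Common attributes: R1 ∩ R2 = {DocID, Ward, Room}.
No dependency enlarges {DocID, Ward, Room}, so (DocID, Ward, Room)⁺ = {DocID, Ward, Room}.
The closure contains neither all of R1 = {DocID, Ward, Room, Admit, DName, PatID} nor all of R2 = {DocID, Ward, Room, Diag}, so the common attributes are not a superkey of either fragment. The join is lossy.

No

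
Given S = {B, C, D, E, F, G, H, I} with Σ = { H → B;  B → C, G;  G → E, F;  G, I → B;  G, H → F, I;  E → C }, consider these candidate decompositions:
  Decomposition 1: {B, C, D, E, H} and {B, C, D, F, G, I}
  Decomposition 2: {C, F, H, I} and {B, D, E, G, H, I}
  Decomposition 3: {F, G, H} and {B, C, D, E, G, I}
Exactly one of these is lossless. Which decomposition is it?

Decomposition 1: common = {B, C, D}, closure = {B, C, D, E, F, G} → lossy.
Decomposition 2: common = {H, I}, closure = {B, C, E, F, G, H, I} → lossless.
Decomposition 3: common = {G}, closure = {C, E, F, G} → lossy.

Decomposition 2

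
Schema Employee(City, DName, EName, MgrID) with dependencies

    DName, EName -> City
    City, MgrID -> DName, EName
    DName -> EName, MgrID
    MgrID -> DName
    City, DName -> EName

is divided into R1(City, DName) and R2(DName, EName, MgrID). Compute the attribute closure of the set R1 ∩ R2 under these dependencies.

City, DName, EName, MgrID

R1 ∩ R2 = {DName}.
DName → EName, MgrID applies, adding EName, MgrID
DName, EName → City applies, adding City
Closure: {City, DName, EName, MgrID}.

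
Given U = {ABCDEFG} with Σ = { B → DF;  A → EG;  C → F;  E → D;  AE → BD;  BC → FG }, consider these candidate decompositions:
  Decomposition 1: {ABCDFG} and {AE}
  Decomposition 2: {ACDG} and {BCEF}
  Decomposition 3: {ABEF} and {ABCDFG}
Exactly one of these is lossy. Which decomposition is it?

Decomposition 2

Decomposition 1: common = {A}, closure = {ABDEFG} → lossless.
Decomposition 2: common = {C}, closure = {CF} → lossy.
Decomposition 3: common = {ABF}, closure = {ABDEFG} → lossless.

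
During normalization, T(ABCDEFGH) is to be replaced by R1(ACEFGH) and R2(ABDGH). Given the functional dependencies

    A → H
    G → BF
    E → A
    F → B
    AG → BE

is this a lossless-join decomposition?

Common attributes: R1 ∩ R2 = {AGH}.
Closure of {AGH}: G → BF applies, adding BF; AG → BE applies, adding E. So (AGH)⁺ = {ABEFGH}.
The closure contains neither all of R1 = {ACEFGH} nor all of R2 = {ABDGH}, so the common attributes are not a superkey of either fragment. The join is lossy.

No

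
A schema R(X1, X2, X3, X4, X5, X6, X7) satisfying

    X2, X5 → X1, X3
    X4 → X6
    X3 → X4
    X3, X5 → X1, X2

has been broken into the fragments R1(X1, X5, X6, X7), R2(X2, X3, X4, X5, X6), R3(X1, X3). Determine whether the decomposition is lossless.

No

Chase test. Columns are X1, X2, X3, X4, X5, X6, X7; row i has aⱼ where attribute j ∈ Ri, else bᵢⱼ.
Initial tableau (one row per fragment):
  row 1: a1 b12 b13 b14 a5 a6 a7
  row 2: b21 a2 a3 a4 a5 a6 b27
  row 3: a1 b32 a3 b34 b35 b36 b37
Rows 2 and 3 agree on X3; apply X3→X4 and equate their X4 entries.
Rows 2 and 3 agree on X4; apply X4→X6 and equate their X6 entries.
No row becomes fully distinguished — the join is lossy.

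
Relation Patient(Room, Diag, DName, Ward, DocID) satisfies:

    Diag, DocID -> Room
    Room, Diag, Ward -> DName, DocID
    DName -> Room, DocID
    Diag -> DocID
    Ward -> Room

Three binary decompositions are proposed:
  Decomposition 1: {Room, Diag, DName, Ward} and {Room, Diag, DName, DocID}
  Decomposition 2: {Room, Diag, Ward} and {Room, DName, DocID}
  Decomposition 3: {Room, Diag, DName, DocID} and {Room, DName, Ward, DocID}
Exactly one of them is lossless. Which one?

Decomposition 1: common = {Room, Diag, DName}, closure = {Room, Diag, DName, DocID} → lossless.
Decomposition 2: common = {Room}, closure = {Room} → lossy.
Decomposition 3: common = {Room, DName, DocID}, closure = {Room, DName, DocID} → lossy.

Decomposition 1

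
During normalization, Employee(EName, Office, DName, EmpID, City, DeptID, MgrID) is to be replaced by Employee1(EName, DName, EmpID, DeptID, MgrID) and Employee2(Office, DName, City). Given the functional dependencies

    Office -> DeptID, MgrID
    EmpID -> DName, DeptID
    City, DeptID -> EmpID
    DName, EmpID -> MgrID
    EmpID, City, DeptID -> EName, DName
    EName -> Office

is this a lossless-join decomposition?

Common attributes: Employee1 ∩ Employee2 = {DName}.
No dependency enlarges {DName}, so (DName)⁺ = {DName}.
The closure contains neither all of Employee1 = {EName, DName, EmpID, DeptID, MgrID} nor all of Employee2 = {Office, DName, City}, so the common attributes are not a superkey of either fragment. The join is lossy.

No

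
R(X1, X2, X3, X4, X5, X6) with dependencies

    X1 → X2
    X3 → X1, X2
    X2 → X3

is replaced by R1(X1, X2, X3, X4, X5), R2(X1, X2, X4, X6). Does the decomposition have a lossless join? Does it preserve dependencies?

Lossless test: (X1, X2, X4)⁺ = {X1, X2, X3, X4}, which is a superkey of neither fragment — lossy.
Dependency preservation: every FD's attributes lie within a single fragment, so each can be enforced locally — preserved.

lossy but dependency-preserving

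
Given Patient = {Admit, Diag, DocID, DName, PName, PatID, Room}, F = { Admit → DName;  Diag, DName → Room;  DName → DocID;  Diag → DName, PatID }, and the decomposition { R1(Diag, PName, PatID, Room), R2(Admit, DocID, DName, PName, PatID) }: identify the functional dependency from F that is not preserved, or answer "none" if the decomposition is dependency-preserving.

Check Diag → DName, PatID: no single fragment contains all of {Diag, DName, PatID}, and the restricted closure of {Diag} across the fragments never reaches {DName, PatID}.
Admit → DName is preserved.
Diag, DName → Room is preserved.
DName → DocID is preserved.

Diag → DName, PatID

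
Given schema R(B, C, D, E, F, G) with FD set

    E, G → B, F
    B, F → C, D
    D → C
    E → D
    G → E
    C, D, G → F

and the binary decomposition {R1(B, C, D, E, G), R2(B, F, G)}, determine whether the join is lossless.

Yes

Common attributes: R1 ∩ R2 = {B, G}.
Closure of {B, G}: G → E applies, adding E; E, G → B, F applies, adding F; B, F → C, D applies, adding C, D. So (B, G)⁺ = {B, C, D, E, F, G}.
This closure contains every attribute of R1, so R1 ∩ R2 → R1. The join is lossless.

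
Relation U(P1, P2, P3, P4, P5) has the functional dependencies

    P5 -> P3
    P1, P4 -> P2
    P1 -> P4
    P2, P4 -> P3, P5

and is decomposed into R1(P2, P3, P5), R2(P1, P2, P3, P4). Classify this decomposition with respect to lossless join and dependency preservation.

Lossless test: (P2, P3)⁺ = {P2, P3}, which is a superkey of neither fragment — lossy.
Dependency preservation: the restricted closure of {P2, P4} across the fragments never reaches {P3, P5}, so P2, P4 → P3, P5 cannot be enforced without a join — not preserved.

lossy and not dependency-preserving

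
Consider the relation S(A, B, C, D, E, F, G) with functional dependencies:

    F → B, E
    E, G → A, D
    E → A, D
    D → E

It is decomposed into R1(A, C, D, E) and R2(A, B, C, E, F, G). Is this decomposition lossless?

Common attributes: R1 ∩ R2 = {A, C, E}.
Closure of {A, C, E}: E → A, D applies, adding D. So (A, C, E)⁺ = {A, C, D, E}.
This closure contains every attribute of R1, so R1 ∩ R2 → R1. The join is lossless.

Yes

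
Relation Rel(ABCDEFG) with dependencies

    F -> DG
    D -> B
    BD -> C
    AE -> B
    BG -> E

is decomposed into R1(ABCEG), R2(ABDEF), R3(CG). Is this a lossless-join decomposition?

No

Chase test. Columns are ABCDEFG; row i has aⱼ where attribute j ∈ Ri, else bᵢⱼ.
Initial tableau (one row per fragment):
  row 1: a1 a2 a3 b14 a5 b16 a7
  row 2: a1 a2 b23 a4 a5 a6 b27
  row 3: b31 b32 a3 b34 b35 b36 a7
No row becomes fully distinguished — the join is lossy.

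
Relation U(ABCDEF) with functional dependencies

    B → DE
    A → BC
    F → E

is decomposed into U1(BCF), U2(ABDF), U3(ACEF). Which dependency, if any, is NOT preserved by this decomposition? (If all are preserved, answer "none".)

Check B → DE: no single fragment contains all of {BDE}, and the restricted closure of {B} across the fragments never reaches {DE}.
A → BC is preserved.
F → E is preserved.

B → DE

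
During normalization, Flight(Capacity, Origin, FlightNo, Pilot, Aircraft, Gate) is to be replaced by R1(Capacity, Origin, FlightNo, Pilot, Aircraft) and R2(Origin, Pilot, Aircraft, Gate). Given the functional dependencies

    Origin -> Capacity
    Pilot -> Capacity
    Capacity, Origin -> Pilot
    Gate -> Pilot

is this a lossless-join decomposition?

No

Common attributes: R1 ∩ R2 = {Origin, Pilot, Aircraft}.
Closure of {Origin, Pilot, Aircraft}: Origin → Capacity applies, adding Capacity. So (Origin, Pilot, Aircraft)⁺ = {Capacity, Origin, Pilot, Aircraft}.
The closure contains neither all of R1 = {Capacity, Origin, FlightNo, Pilot, Aircraft} nor all of R2 = {Origin, Pilot, Aircraft, Gate}, so the common attributes are not a superkey of either fragment. The join is lossy.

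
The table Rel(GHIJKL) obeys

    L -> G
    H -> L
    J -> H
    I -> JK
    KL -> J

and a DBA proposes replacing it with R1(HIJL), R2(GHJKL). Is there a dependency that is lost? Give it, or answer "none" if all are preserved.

I -> JK

Check I → JK: no single fragment contains all of {IJK}, and the restricted closure of {I} across the fragments never reaches {JK}.
L → G is preserved.
H → L is preserved.
J → H is preserved.
KL → J is preserved.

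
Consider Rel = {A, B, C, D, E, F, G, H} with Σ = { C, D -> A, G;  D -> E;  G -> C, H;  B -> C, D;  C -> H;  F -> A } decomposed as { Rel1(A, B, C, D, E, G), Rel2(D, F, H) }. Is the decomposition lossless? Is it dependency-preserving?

Lossless test: (D)⁺ = {D, E}, which is a superkey of neither fragment — lossy.
Dependency preservation: the restricted closure of {G} across the fragments never reaches {C, H}, so G → C, H cannot be enforced without a join — not preserved.

lossy and not dependency-preserving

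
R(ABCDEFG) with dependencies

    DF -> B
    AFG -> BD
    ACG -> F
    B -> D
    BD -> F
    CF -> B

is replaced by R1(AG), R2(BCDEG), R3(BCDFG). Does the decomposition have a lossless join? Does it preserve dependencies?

Lossless test (chase): Rows 2 and 3 agree on BD; apply BD→F and equate their F entries. No row becomes fully distinguished — the join is lossy.
Dependency preservation: the restricted closure of {AFG} across the fragments never reaches {BD}, so AFG → BD cannot be enforced without a join — not preserved.

lossy and not dependency-preserving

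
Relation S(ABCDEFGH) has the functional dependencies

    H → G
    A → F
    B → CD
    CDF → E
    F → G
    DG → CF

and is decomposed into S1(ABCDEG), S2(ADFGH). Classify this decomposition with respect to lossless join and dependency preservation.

Lossless test: (ADG)⁺ = {ACDEFG}, which is a superkey of neither fragment — lossy.
Dependency preservation: CDF → E; DG → CF are not contained in any single fragment, but the restricted closure of each left-hand side across the fragments still reaches the right-hand side; the remaining FDs each lie inside some fragment. All dependencies are preserved.

lossy but dependency-preserving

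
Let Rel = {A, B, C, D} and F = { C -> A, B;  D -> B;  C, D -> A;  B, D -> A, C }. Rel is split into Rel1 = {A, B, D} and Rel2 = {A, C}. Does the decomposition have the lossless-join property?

No

Common attributes: Rel1 ∩ Rel2 = {A}.
No dependency enlarges {A}, so (A)⁺ = {A}.
The closure contains neither all of Rel1 = {A, B, D} nor all of Rel2 = {A, C}, so the common attributes are not a superkey of either fragment. The join is lossy.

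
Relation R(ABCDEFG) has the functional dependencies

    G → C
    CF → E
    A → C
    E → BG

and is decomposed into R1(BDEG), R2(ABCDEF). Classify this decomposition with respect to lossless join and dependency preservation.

Lossless test: (BDE)⁺ = {BCDEG}, which contains all of one fragment — lossless.
Dependency preservation: the restricted closure of {G} across the fragments never reaches {C}, so G → C cannot be enforced without a join — not preserved.

lossless but not dependency-preserving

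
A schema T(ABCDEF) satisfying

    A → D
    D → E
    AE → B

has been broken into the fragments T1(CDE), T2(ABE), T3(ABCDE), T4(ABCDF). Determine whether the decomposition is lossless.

Chase test. Columns are ABCDEF; row i has aⱼ where attribute j ∈ Ti, else bᵢⱼ.
Initial tableau (one row per fragment):
  row 1: b11 b12 a3 a4 a5 b16
  row 2: a1 a2 b23 b24 a5 b26
  row 3: a1 a2 a3 a4 a5 b36
  row 4: a1 a2 a3 a4 b45 a6
Rows 2 and 3 agree on A; apply A→D and equate their D entries.
Rows 1 and 4 agree on D; apply D→E and equate their E entries.
Row 4 is now all distinguished symbols — the join is lossless.

Yes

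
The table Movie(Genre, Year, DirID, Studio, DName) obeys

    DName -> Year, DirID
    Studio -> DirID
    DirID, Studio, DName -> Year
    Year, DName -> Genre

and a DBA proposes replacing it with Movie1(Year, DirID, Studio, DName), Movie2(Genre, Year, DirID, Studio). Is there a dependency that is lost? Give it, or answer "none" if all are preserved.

Check Year, DName → Genre: no single fragment contains all of {Genre, Year, DName}, and the restricted closure of {Year, DName} across the fragments never reaches {Genre}.
DName → Year, DirID is preserved.
Studio → DirID is preserved.
DirID, Studio, DName → Year is preserved.

Year, DName -> Genre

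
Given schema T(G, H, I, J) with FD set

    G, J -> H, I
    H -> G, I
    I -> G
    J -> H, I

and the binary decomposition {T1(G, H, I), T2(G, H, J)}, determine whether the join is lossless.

Yes

Common attributes: T1 ∩ T2 = {G, H}.
Closure of {G, H}: H → G, I applies, adding I. So (G, H)⁺ = {G, H, I}.
This closure contains every attribute of T1, so T1 ∩ T2 → T1. The join is lossless.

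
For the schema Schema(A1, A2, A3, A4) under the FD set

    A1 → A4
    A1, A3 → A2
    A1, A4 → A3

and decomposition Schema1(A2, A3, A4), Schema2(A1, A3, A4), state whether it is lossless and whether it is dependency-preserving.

lossy and not dependency-preserving

Lossless test: (A3, A4)⁺ = {A3, A4}, which is a superkey of neither fragment — lossy.
Dependency preservation: the restricted closure of {A1, A3} across the fragments never reaches {A2}, so A1, A3 → A2 cannot be enforced without a join — not preserved.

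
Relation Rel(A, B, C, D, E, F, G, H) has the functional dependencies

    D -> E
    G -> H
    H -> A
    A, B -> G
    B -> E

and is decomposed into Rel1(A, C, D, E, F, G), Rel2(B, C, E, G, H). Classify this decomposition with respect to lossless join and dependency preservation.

lossy and not dependency-preserving

Lossless test: (C, E, G)⁺ = {A, C, E, G, H}, which is a superkey of neither fragment — lossy.
Dependency preservation: the restricted closure of {H} across the fragments never reaches {A}, so H → A cannot be enforced without a join — not preserved.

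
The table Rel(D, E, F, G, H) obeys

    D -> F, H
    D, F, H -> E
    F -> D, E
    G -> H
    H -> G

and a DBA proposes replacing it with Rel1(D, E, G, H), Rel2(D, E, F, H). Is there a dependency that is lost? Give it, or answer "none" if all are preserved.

D → F, H lies within Rel2.
D, F, H → E lies within Rel2.
F → D, E lies within Rel2.
G → H lies within Rel1.
H → G lies within Rel1.
Every dependency is enforceable on the fragments, so the decomposition is dependency-preserving.

none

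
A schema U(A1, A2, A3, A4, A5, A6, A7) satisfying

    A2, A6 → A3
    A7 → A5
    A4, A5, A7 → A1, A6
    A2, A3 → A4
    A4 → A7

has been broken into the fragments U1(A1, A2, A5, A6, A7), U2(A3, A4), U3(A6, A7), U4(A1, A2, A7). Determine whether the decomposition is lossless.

No

Chase test. Columns are A1, A2, A3, A4, A5, A6, A7; row i has aⱼ where attribute j ∈ Ui, else bᵢⱼ.
Initial tableau (one row per fragment):
  row 1: a1 a2 b13 b14 a5 a6 a7
  row 2: b21 b22 a3 a4 b25 b26 b27
  row 3: b31 b32 b33 b34 b35 a6 a7
  row 4: a1 a2 b43 b44 b45 b46 a7
Rows 1 and 3 agree on A7; apply A7→A5 and equate their A5 entries.
Rows 1 and 4 agree on A7; apply A7→A5 and equate their A5 entries.
No row becomes fully distinguished — the join is lossy.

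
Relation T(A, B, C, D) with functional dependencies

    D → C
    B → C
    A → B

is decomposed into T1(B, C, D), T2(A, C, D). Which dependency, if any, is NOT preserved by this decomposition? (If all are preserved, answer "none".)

A → B

Check A → B: no single fragment contains all of {A, B}, and the restricted closure of {A} across the fragments never reaches {B}.
D → C is preserved.
B → C is preserved.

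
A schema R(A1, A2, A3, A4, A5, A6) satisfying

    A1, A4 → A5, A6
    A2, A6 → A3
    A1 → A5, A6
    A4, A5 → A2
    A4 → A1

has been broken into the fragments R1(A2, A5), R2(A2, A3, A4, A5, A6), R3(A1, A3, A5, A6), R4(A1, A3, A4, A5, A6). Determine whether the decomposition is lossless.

Chase test. Columns are A1, A2, A3, A4, A5, A6; row i has aⱼ where attribute j ∈ Ri, else bᵢⱼ.
Initial tableau (one row per fragment):
  row 1: b11 a2 b13 b14 a5 b16
  row 2: b21 a2 a3 a4 a5 a6
  row 3: a1 b32 a3 b34 a5 a6
  row 4: a1 b42 a3 a4 a5 a6
Rows 2 and 4 agree on A4, A5; apply A4, A5→A2 and equate their A2 entries.
Rows 2 and 4 agree on A4; apply A4→A1 and equate their A1 entries.
Row 2 is now all distinguished symbols — the join is lossless.

Yes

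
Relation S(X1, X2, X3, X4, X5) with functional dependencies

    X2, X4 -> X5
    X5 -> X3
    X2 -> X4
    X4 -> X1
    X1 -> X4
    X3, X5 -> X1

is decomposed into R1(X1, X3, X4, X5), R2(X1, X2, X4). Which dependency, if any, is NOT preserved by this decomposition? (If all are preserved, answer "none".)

Check X2, X4 → X5: no single fragment contains all of {X2, X4, X5}, and the restricted closure of {X2, X4} across the fragments never reaches {X5}.
X5 → X3 is preserved.
X2 → X4 is preserved.
X4 → X1 is preserved.
X1 → X4 is preserved.
X3, X5 → X1 is preserved.

X2, X4 -> X5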